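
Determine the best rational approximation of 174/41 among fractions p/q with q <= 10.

Expand x = 174/41 as a continued fraction with the Euclidean algorithm:
  174 = 4*41 + 10, so a_0 = 4.
  41 = 4*10 + 1, so a_1 = 4.
  10 = 10*1 + 0, so a_2 = 10.
so x = [4; 4, 10].
Convergents (p_i = a_i*p_{i-1} + p_{i-2}, q_i = a_i*q_{i-1} + q_{i-2} with p_{-2}=0, p_{-1}=1, q_{-2}=1, q_{-1}=0), until the denominator exceeds 10:
  i=0: a_0=4, p_0 = 4*1 + 0 = 4, q_0 = 4*0 + 1 = 1.
  i=1: a_1=4, p_1 = 4*4 + 1 = 17, q_1 = 4*1 + 0 = 4.
  i=2: a_2=10, p_2 = 10*17 + 4 = 174, q_2 = 10*4 + 1 = 41.
q_2 = 41 > 10, so the last convergent with denominator <= 10 is p_1/q_1 = 17/4.
The closest fraction with denominator <= 10 is either p_1/q_1 or the intermediate fraction (k*p_1 + p_0)/(k*q_1 + q_0) with the largest k >= 1 whose denominator stays <= 10; these approach x as k grows, and every other convergent or intermediate fraction in range is farther away.
Largest k: floor((10 - q_0)/q_1) = floor((10 - 1)/4) = 2.
That gives (2*17 + 4)/(2*4 + 1) = 38/9.
Compare the errors: |x - 17/4| = |174*4 - 17*41|/(41*4) = 1/164, and |x - 38/9| = |174*9 - 38*41|/(41*9) = 8/369.
Cross-multiplying, 1*369 = 369 < 1312 = 8*164, so 1/164 is smaller: the convergent 17/4 is closer to x than 38/9.

17/4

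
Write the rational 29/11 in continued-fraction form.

Run the Euclidean algorithm on 29 and 11; the successive quotients are the partial quotients a_0, a_1, ... (each step inverts the fractional part left over by the previous one):
  29 = 2*11 + 7, so a_0 = 2.
  11 = 1*7 + 4, so a_1 = 1.
  7 = 1*4 + 3, so a_2 = 1.
  4 = 1*3 + 1, so a_3 = 1.
  3 = 3*1 + 0, so a_4 = 3.
The remainder reaches 0 after 5 divisions, so the expansion has 5 partial quotients, read off in order.

[2; 1, 1, 1, 3]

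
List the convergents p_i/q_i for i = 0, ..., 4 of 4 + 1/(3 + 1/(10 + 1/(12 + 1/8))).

4/1, 13/3, 134/31, 1621/375, 13102/3031

Using the convergent recurrence p_i = a_i*p_{i-1} + p_{i-2}, q_i = a_i*q_{i-1} + q_{i-2} with p_{-2}=0, p_{-1}=1, q_{-2}=1, q_{-1}=0:
  i=0: a_0=4, p_0 = 4*1 + 0 = 4, q_0 = 4*0 + 1 = 1.
  i=1: a_1=3, p_1 = 3*4 + 1 = 13, q_1 = 3*1 + 0 = 3.
  i=2: a_2=10, p_2 = 10*13 + 4 = 134, q_2 = 10*3 + 1 = 31.
  i=3: a_3=12, p_3 = 12*134 + 13 = 1621, q_3 = 12*31 + 3 = 375.
  i=4: a_4=8, p_4 = 8*1621 + 134 = 13102, q_4 = 8*375 + 31 = 3031.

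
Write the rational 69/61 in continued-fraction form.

Run the Euclidean algorithm on 69 and 61; the successive quotients are the partial quotients a_0, a_1, ... (each step inverts the fractional part left over by the previous one):
  69 = 1*61 + 8, so a_0 = 1.
  61 = 7*8 + 5, so a_1 = 7.
  8 = 1*5 + 3, so a_2 = 1.
  5 = 1*3 + 2, so a_3 = 1.
  3 = 1*2 + 1, so a_4 = 1.
  2 = 2*1 + 0, so a_5 = 2.
The remainder reaches 0 after 6 divisions, so the expansion has 6 partial quotients, read off in order.

[1; 7, 1, 1, 1, 2]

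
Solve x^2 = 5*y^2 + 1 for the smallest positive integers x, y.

(x, y) = (9, 4)

First expand sqrt(5) as a continued fraction. With x_i = (sqrt(5) + m_i)/d_i and (m_0, d_0) = (0, 1): a_0 = floor(sqrt(5)) = 2, since 2^2 = 4 <= 5 < 9 = 3^2.
Iterate m_{i+1} = d_i*a_i - m_i, d_{i+1} = (5 - m_{i+1}^2)/d_i, a_{i+1} = floor((a_0 + m_{i+1})/d_{i+1}):
  m_1 = 1*2 - 0 = 2, d_1 = (5 - 2^2)/1 = 1/1 = 1, a_1 = floor((2 + 2)/1) = 4.
  m_2 = 1*4 - 2 = 2, d_2 = (5 - 2^2)/1 = 1/1 = 1: (m_2, d_2) = (m_1, d_1) = (2, 1), so from here the quotient a_1 repeats; the period length is 1.
So sqrt(5) = [2; (4)] with period length k = 1.
k is odd, so (p_{k-1}, q_{k-1}) only solves x^2 - 5y^2 = -1 and the fundamental solution of x^2 - 5y^2 = 1 is (p_{2k-1}, q_{2k-1}) = (p_1, q_1); compute convergents through index 1, running through the period twice.
Convergents (p_i = a_i*p_{i-1} + p_{i-2}, q_i = a_i*q_{i-1} + q_{i-2} with p_{-2}=0, p_{-1}=1, q_{-2}=1, q_{-1}=0):
  i=0: a_0=2, p_0 = 2*1 + 0 = 2, q_0 = 2*0 + 1 = 1.
  i=1: a_1=4, p_1 = 4*2 + 1 = 9, q_1 = 4*1 + 0 = 4.
Indeed p_0^2 - 5*q_0^2 = 4 - 5 = -1, not +1.
Check: 9^2 - 5*4^2 = 81 - 80 = 1, so (x, y) = (9, 4) solves the equation, and by the theorem it is the least positive solution.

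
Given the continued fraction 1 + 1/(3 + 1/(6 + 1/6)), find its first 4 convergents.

1/1, 4/3, 25/19, 154/117

Using the convergent recurrence p_i = a_i*p_{i-1} + p_{i-2}, q_i = a_i*q_{i-1} + q_{i-2} with p_{-2}=0, p_{-1}=1, q_{-2}=1, q_{-1}=0:
  i=0: a_0=1, p_0 = 1*1 + 0 = 1, q_0 = 1*0 + 1 = 1.
  i=1: a_1=3, p_1 = 3*1 + 1 = 4, q_1 = 3*1 + 0 = 3.
  i=2: a_2=6, p_2 = 6*4 + 1 = 25, q_2 = 6*3 + 1 = 19.
  i=3: a_3=6, p_3 = 6*25 + 4 = 154, q_3 = 6*19 + 3 = 117.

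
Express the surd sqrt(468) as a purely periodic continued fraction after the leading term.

[21; (1, 1, 1, 2, 1, 1, 1, 42)]

Write x_i = (sqrt(468) + m_i)/d_i with (m_0, d_0) = (0, 1). a_0 = floor(sqrt(468)) = 21, since 21^2 = 441 <= 468 < 484 = 22^2.
Iterate m_{i+1} = d_i*a_i - m_i, d_{i+1} = (468 - m_{i+1}^2)/d_i, a_{i+1} = floor((a_0 + m_{i+1})/d_{i+1}):
  m_1 = 1*21 - 0 = 21, d_1 = (468 - 21^2)/1 = 27/1 = 27, a_1 = floor((21 + 21)/27) = 1.
  m_2 = 27*1 - 21 = 6, d_2 = (468 - 6^2)/27 = 432/27 = 16, a_2 = floor((21 + 6)/16) = 1.
  m_3 = 16*1 - 6 = 10, d_3 = (468 - 10^2)/16 = 368/16 = 23, a_3 = floor((21 + 10)/23) = 1.
  m_4 = 23*1 - 10 = 13, d_4 = (468 - 13^2)/23 = 299/23 = 13, a_4 = floor((21 + 13)/13) = 2.
  m_5 = 13*2 - 13 = 13, d_5 = (468 - 13^2)/13 = 299/13 = 23, a_5 = floor((21 + 13)/23) = 1.
  m_6 = 23*1 - 13 = 10, d_6 = (468 - 10^2)/23 = 368/23 = 16, a_6 = floor((21 + 10)/16) = 1.
  m_7 = 16*1 - 10 = 6, d_7 = (468 - 6^2)/16 = 432/16 = 27, a_7 = floor((21 + 6)/27) = 1.
  m_8 = 27*1 - 6 = 21, d_8 = (468 - 21^2)/27 = 27/27 = 1, a_8 = floor((21 + 21)/1) = 42.
  m_9 = 1*42 - 21 = 21, d_9 = (468 - 21^2)/1 = 27/1 = 27: (m_9, d_9) = (m_1, d_1) = (21, 27), so from here the quotients repeat a_1, ..., a_8; the period length is 8.
Hence the expansion of sqrt(468) is a_0 = 21 followed by the repeating block 1, 1, 1, 2, 1, 1, 1, 42 (period 8).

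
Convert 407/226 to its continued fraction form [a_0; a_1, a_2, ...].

Run the Euclidean algorithm on 407 and 226; the successive quotients are the partial quotients a_0, a_1, ... (each step inverts the fractional part left over by the previous one):
  407 = 1*226 + 181, so a_0 = 1.
  226 = 1*181 + 45, so a_1 = 1.
  181 = 4*45 + 1, so a_2 = 4.
  45 = 45*1 + 0, so a_3 = 45.
The remainder reaches 0 after 4 divisions, so the expansion has 4 partial quotients, read off in order.

[1; 1, 4, 45]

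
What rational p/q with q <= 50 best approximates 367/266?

Expand x = 367/266 as a continued fraction with the Euclidean algorithm:
  367 = 1*266 + 101, so a_0 = 1.
  266 = 2*101 + 64, so a_1 = 2.
  101 = 1*64 + 37, so a_2 = 1.
  64 = 1*37 + 27, so a_3 = 1.
  37 = 1*27 + 10, so a_4 = 1.
  27 = 2*10 + 7, so a_5 = 2.
  10 = 1*7 + 3, so a_6 = 1.
  7 = 2*3 + 1, so a_7 = 2.
  3 = 3*1 + 0, so a_8 = 3.
so x = [1; 2, 1, 1, 1, 2, 1, 2, 3].
Convergents (p_i = a_i*p_{i-1} + p_{i-2}, q_i = a_i*q_{i-1} + q_{i-2} with p_{-2}=0, p_{-1}=1, q_{-2}=1, q_{-1}=0), until the denominator exceeds 50:
  i=0: a_0=1, p_0 = 1*1 + 0 = 1, q_0 = 1*0 + 1 = 1.
  i=1: a_1=2, p_1 = 2*1 + 1 = 3, q_1 = 2*1 + 0 = 2.
  i=2: a_2=1, p_2 = 1*3 + 1 = 4, q_2 = 1*2 + 1 = 3.
  i=3: a_3=1, p_3 = 1*4 + 3 = 7, q_3 = 1*3 + 2 = 5.
  i=4: a_4=1, p_4 = 1*7 + 4 = 11, q_4 = 1*5 + 3 = 8.
  i=5: a_5=2, p_5 = 2*11 + 7 = 29, q_5 = 2*8 + 5 = 21.
  i=6: a_6=1, p_6 = 1*29 + 11 = 40, q_6 = 1*21 + 8 = 29.
  i=7: a_7=2, p_7 = 2*40 + 29 = 109, q_7 = 2*29 + 21 = 79.
q_7 = 79 > 50, so the last convergent with denominator <= 50 is p_6/q_6 = 40/29.
The closest fraction with denominator <= 50 is either p_6/q_6 or the intermediate fraction (k*p_6 + p_5)/(k*q_6 + q_5) with the largest k >= 1 whose denominator stays <= 50; these approach x as k grows, and every other convergent or intermediate fraction in range is farther away.
Largest k: floor((50 - q_5)/q_6) = floor((50 - 21)/29) = 1.
That gives (1*40 + 29)/(1*29 + 21) = 69/50.
Compare the errors: |x - 40/29| = |367*29 - 40*266|/(266*29) = 3/7714, and |x - 69/50| = |367*50 - 69*266|/(266*50) = 4/13300.
Cross-multiplying, 4*7714 = 30856 < 39900 = 3*13300, so 4/13300 is smaller: the intermediate fraction 69/50 is closer to x than 40/29.

69/50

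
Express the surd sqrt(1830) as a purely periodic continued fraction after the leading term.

Write x_i = (sqrt(1830) + m_i)/d_i with (m_0, d_0) = (0, 1). a_0 = floor(sqrt(1830)) = 42, since 42^2 = 1764 <= 1830 < 1849 = 43^2.
Iterate m_{i+1} = d_i*a_i - m_i, d_{i+1} = (1830 - m_{i+1}^2)/d_i, a_{i+1} = floor((a_0 + m_{i+1})/d_{i+1}):
  m_1 = 1*42 - 0 = 42, d_1 = (1830 - 42^2)/1 = 66/1 = 66, a_1 = floor((42 + 42)/66) = 1.
  m_2 = 66*1 - 42 = 24, d_2 = (1830 - 24^2)/66 = 1254/66 = 19, a_2 = floor((42 + 24)/19) = 3.
  m_3 = 19*3 - 24 = 33, d_3 = (1830 - 33^2)/19 = 741/19 = 39, a_3 = floor((42 + 33)/39) = 1.
  m_4 = 39*1 - 33 = 6, d_4 = (1830 - 6^2)/39 = 1794/39 = 46, a_4 = floor((42 + 6)/46) = 1.
  m_5 = 46*1 - 6 = 40, d_5 = (1830 - 40^2)/46 = 230/46 = 5, a_5 = floor((42 + 40)/5) = 16.
  m_6 = 5*16 - 40 = 40, d_6 = (1830 - 40^2)/5 = 230/5 = 46, a_6 = floor((42 + 40)/46) = 1.
  m_7 = 46*1 - 40 = 6, d_7 = (1830 - 6^2)/46 = 1794/46 = 39, a_7 = floor((42 + 6)/39) = 1.
  m_8 = 39*1 - 6 = 33, d_8 = (1830 - 33^2)/39 = 741/39 = 19, a_8 = floor((42 + 33)/19) = 3.
  m_9 = 19*3 - 33 = 24, d_9 = (1830 - 24^2)/19 = 1254/19 = 66, a_9 = floor((42 + 24)/66) = 1.
  m_10 = 66*1 - 24 = 42, d_10 = (1830 - 42^2)/66 = 66/66 = 1, a_10 = floor((42 + 42)/1) = 84.
  m_11 = 1*84 - 42 = 42, d_11 = (1830 - 42^2)/1 = 66/1 = 66: (m_11, d_11) = (m_1, d_1) = (42, 66), so from here the quotients repeat a_1, ..., a_10; the period length is 10.
Hence the expansion of sqrt(1830) is a_0 = 42 followed by the repeating block 1, 3, 1, 1, 16, 1, 1, 3, 1, 84 (period 10).

[42; (1, 3, 1, 1, 16, 1, 1, 3, 1, 84)]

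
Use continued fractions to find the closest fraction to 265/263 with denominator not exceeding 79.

80/79

Expand x = 265/263 as a continued fraction with the Euclidean algorithm:
  265 = 1*263 + 2, so a_0 = 1.
  263 = 131*2 + 1, so a_1 = 131.
  2 = 2*1 + 0, so a_2 = 2.
so x = [1; 131, 2].
Convergents (p_i = a_i*p_{i-1} + p_{i-2}, q_i = a_i*q_{i-1} + q_{i-2} with p_{-2}=0, p_{-1}=1, q_{-2}=1, q_{-1}=0), until the denominator exceeds 79:
  i=0: a_0=1, p_0 = 1*1 + 0 = 1, q_0 = 1*0 + 1 = 1.
  i=1: a_1=131, p_1 = 131*1 + 1 = 132, q_1 = 131*1 + 0 = 131.
q_1 = 131 > 79, so the last convergent with denominator <= 79 is p_0/q_0 = 1/1.
The closest fraction with denominator <= 79 is either p_0/q_0 or the intermediate fraction (k*p_0 + p_{-1})/(k*q_0 + q_{-1}) with the largest k >= 1 whose denominator stays <= 79; these approach x as k grows, and every other convergent or intermediate fraction in range is farther away.
Largest k: floor((79 - q_{-1})/q_0) = floor((79 - 0)/1) = 79 (using the seeds p_{-1} = 1, q_{-1} = 0).
That gives (79*1 + 1)/(79*1 + 0) = 80/79.
Compare the errors: |x - 1/1| = |265*1 - 1*263|/(263*1) = 2/263, and |x - 80/79| = |265*79 - 80*263|/(263*79) = 105/20777.
Cross-multiplying, 105*263 = 27615 < 41554 = 2*20777, so 105/20777 is smaller: the intermediate fraction 80/79 is closer to x than 1/1.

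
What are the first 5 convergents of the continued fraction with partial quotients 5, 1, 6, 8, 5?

Using the convergent recurrence p_i = a_i*p_{i-1} + p_{i-2}, q_i = a_i*q_{i-1} + q_{i-2} with p_{-2}=0, p_{-1}=1, q_{-2}=1, q_{-1}=0:
  i=0: a_0=5, p_0 = 5*1 + 0 = 5, q_0 = 5*0 + 1 = 1.
  i=1: a_1=1, p_1 = 1*5 + 1 = 6, q_1 = 1*1 + 0 = 1.
  i=2: a_2=6, p_2 = 6*6 + 5 = 41, q_2 = 6*1 + 1 = 7.
  i=3: a_3=8, p_3 = 8*41 + 6 = 334, q_3 = 8*7 + 1 = 57.
  i=4: a_4=5, p_4 = 5*334 + 41 = 1711, q_4 = 5*57 + 7 = 292.

5/1, 6/1, 41/7, 334/57, 1711/292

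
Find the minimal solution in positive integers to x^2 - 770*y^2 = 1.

(x, y) = (111, 4)

First expand sqrt(770) as a continued fraction. With x_i = (sqrt(770) + m_i)/d_i and (m_0, d_0) = (0, 1): a_0 = floor(sqrt(770)) = 27, since 27^2 = 729 <= 770 < 784 = 28^2.
Iterate m_{i+1} = d_i*a_i - m_i, d_{i+1} = (770 - m_{i+1}^2)/d_i, a_{i+1} = floor((a_0 + m_{i+1})/d_{i+1}):
  m_1 = 1*27 - 0 = 27, d_1 = (770 - 27^2)/1 = 41/1 = 41, a_1 = floor((27 + 27)/41) = 1.
  m_2 = 41*1 - 27 = 14, d_2 = (770 - 14^2)/41 = 574/41 = 14, a_2 = floor((27 + 14)/14) = 2.
  m_3 = 14*2 - 14 = 14, d_3 = (770 - 14^2)/14 = 574/14 = 41, a_3 = floor((27 + 14)/41) = 1.
  m_4 = 41*1 - 14 = 27, d_4 = (770 - 27^2)/41 = 41/41 = 1, a_4 = floor((27 + 27)/1) = 54.
  m_5 = 1*54 - 27 = 27, d_5 = (770 - 27^2)/1 = 41/1 = 41: (m_5, d_5) = (m_1, d_1) = (27, 41), so from here the quotients repeat a_1, ..., a_4; the period length is 4.
So sqrt(770) = [27; (1, 2, 1, 54)] with period length k = 4.
k is even, so the fundamental solution of x^2 - 770y^2 = 1 is (p_{k-1}, q_{k-1}) = (p_3, q_3); compute convergents through index 3.
Convergents (p_i = a_i*p_{i-1} + p_{i-2}, q_i = a_i*q_{i-1} + q_{i-2} with p_{-2}=0, p_{-1}=1, q_{-2}=1, q_{-1}=0):
  i=0: a_0=27, p_0 = 27*1 + 0 = 27, q_0 = 27*0 + 1 = 1.
  i=1: a_1=1, p_1 = 1*27 + 1 = 28, q_1 = 1*1 + 0 = 1.
  i=2: a_2=2, p_2 = 2*28 + 27 = 83, q_2 = 2*1 + 1 = 3.
  i=3: a_3=1, p_3 = 1*83 + 28 = 111, q_3 = 1*3 + 1 = 4.
Check: 111^2 - 770*4^2 = 12321 - 12320 = 1, so (x, y) = (111, 4) solves the equation, and by the theorem it is the least positive solution.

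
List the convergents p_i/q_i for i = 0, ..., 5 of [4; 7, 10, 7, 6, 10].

Using the convergent recurrence p_i = a_i*p_{i-1} + p_{i-2}, q_i = a_i*q_{i-1} + q_{i-2} with p_{-2}=0, p_{-1}=1, q_{-2}=1, q_{-1}=0:
  i=0: a_0=4, p_0 = 4*1 + 0 = 4, q_0 = 4*0 + 1 = 1.
  i=1: a_1=7, p_1 = 7*4 + 1 = 29, q_1 = 7*1 + 0 = 7.
  i=2: a_2=10, p_2 = 10*29 + 4 = 294, q_2 = 10*7 + 1 = 71.
  i=3: a_3=7, p_3 = 7*294 + 29 = 2087, q_3 = 7*71 + 7 = 504.
  i=4: a_4=6, p_4 = 6*2087 + 294 = 12816, q_4 = 6*504 + 71 = 3095.
  i=5: a_5=10, p_5 = 10*12816 + 2087 = 130247, q_5 = 10*3095 + 504 = 31454.

4/1, 29/7, 294/71, 2087/504, 12816/3095, 130247/31454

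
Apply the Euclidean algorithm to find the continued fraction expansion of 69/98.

Run the Euclidean algorithm on 69 and 98; the successive quotients are the partial quotients a_0, a_1, ... (each step inverts the fractional part left over by the previous one):
  69 = 0*98 + 69, so a_0 = 0.
  98 = 1*69 + 29, so a_1 = 1.
  69 = 2*29 + 11, so a_2 = 2.
  29 = 2*11 + 7, so a_3 = 2.
  11 = 1*7 + 4, so a_4 = 1.
  7 = 1*4 + 3, so a_5 = 1.
  4 = 1*3 + 1, so a_6 = 1.
  3 = 3*1 + 0, so a_7 = 3.
The remainder reaches 0 after 8 divisions, so the expansion has 8 partial quotients, read off in order.

[0; 1, 2, 2, 1, 1, 1, 3]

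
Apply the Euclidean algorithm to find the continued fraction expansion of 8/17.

Run the Euclidean algorithm on 8 and 17; the successive quotients are the partial quotients a_0, a_1, ... (each step inverts the fractional part left over by the previous one):
  8 = 0*17 + 8, so a_0 = 0.
  17 = 2*8 + 1, so a_1 = 2.
  8 = 8*1 + 0, so a_2 = 8.
The remainder reaches 0 after 3 divisions, so the expansion has 3 partial quotients, read off in order.

[0; 2, 8]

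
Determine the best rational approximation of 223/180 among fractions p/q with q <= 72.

Expand x = 223/180 as a continued fraction with the Euclidean algorithm:
  223 = 1*180 + 43, so a_0 = 1.
  180 = 4*43 + 8, so a_1 = 4.
  43 = 5*8 + 3, so a_2 = 5.
  8 = 2*3 + 2, so a_3 = 2.
  3 = 1*2 + 1, so a_4 = 1.
  2 = 2*1 + 0, so a_5 = 2.
so x = [1; 4, 5, 2, 1, 2].
Convergents (p_i = a_i*p_{i-1} + p_{i-2}, q_i = a_i*q_{i-1} + q_{i-2} with p_{-2}=0, p_{-1}=1, q_{-2}=1, q_{-1}=0), until the denominator exceeds 72:
  i=0: a_0=1, p_0 = 1*1 + 0 = 1, q_0 = 1*0 + 1 = 1.
  i=1: a_1=4, p_1 = 4*1 + 1 = 5, q_1 = 4*1 + 0 = 4.
  i=2: a_2=5, p_2 = 5*5 + 1 = 26, q_2 = 5*4 + 1 = 21.
  i=3: a_3=2, p_3 = 2*26 + 5 = 57, q_3 = 2*21 + 4 = 46.
  i=4: a_4=1, p_4 = 1*57 + 26 = 83, q_4 = 1*46 + 21 = 67.
  i=5: a_5=2, p_5 = 2*83 + 57 = 223, q_5 = 2*67 + 46 = 180.
q_5 = 180 > 72, so the last convergent with denominator <= 72 is p_4/q_4 = 83/67.
The closest fraction with denominator <= 72 is either p_4/q_4 or the intermediate fraction (k*p_4 + p_3)/(k*q_4 + q_3) with the largest k >= 1 whose denominator stays <= 72; these approach x as k grows, and every other convergent or intermediate fraction in range is farther away.
Largest k: floor((72 - q_3)/q_4) = floor((72 - 46)/67) = 0.
Since k = 0, no intermediate fraction beyond p_4/q_4 has denominator <= 72, so the convergent 83/67 is the closest (its error is |223*67 - 83*180|/(180*67) = 1/12060).

83/67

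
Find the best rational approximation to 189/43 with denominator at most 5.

Expand x = 189/43 as a continued fraction with the Euclidean algorithm:
  189 = 4*43 + 17, so a_0 = 4.
  43 = 2*17 + 9, so a_1 = 2.
  17 = 1*9 + 8, so a_2 = 1.
  9 = 1*8 + 1, so a_3 = 1.
  8 = 8*1 + 0, so a_4 = 8.
so x = [4; 2, 1, 1, 8].
Convergents (p_i = a_i*p_{i-1} + p_{i-2}, q_i = a_i*q_{i-1} + q_{i-2} with p_{-2}=0, p_{-1}=1, q_{-2}=1, q_{-1}=0), until the denominator exceeds 5:
  i=0: a_0=4, p_0 = 4*1 + 0 = 4, q_0 = 4*0 + 1 = 1.
  i=1: a_1=2, p_1 = 2*4 + 1 = 9, q_1 = 2*1 + 0 = 2.
  i=2: a_2=1, p_2 = 1*9 + 4 = 13, q_2 = 1*2 + 1 = 3.
  i=3: a_3=1, p_3 = 1*13 + 9 = 22, q_3 = 1*3 + 2 = 5.
  i=4: a_4=8, p_4 = 8*22 + 13 = 189, q_4 = 8*5 + 3 = 43.
q_4 = 43 > 5, so the last convergent with denominator <= 5 is p_3/q_3 = 22/5.
The closest fraction with denominator <= 5 is either p_3/q_3 or the intermediate fraction (k*p_3 + p_2)/(k*q_3 + q_2) with the largest k >= 1 whose denominator stays <= 5; these approach x as k grows, and every other convergent or intermediate fraction in range is farther away.
Largest k: floor((5 - q_2)/q_3) = floor((5 - 3)/5) = 0.
Since k = 0, no intermediate fraction beyond p_3/q_3 has denominator <= 5, so the convergent 22/5 is the closest (its error is |189*5 - 22*43|/(43*5) = 1/215).

22/5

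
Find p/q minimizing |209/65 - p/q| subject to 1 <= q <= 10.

29/9

Expand x = 209/65 as a continued fraction with the Euclidean algorithm:
  209 = 3*65 + 14, so a_0 = 3.
  65 = 4*14 + 9, so a_1 = 4.
  14 = 1*9 + 5, so a_2 = 1.
  9 = 1*5 + 4, so a_3 = 1.
  5 = 1*4 + 1, so a_4 = 1.
  4 = 4*1 + 0, so a_5 = 4.
so x = [3; 4, 1, 1, 1, 4].
Convergents (p_i = a_i*p_{i-1} + p_{i-2}, q_i = a_i*q_{i-1} + q_{i-2} with p_{-2}=0, p_{-1}=1, q_{-2}=1, q_{-1}=0), until the denominator exceeds 10:
  i=0: a_0=3, p_0 = 3*1 + 0 = 3, q_0 = 3*0 + 1 = 1.
  i=1: a_1=4, p_1 = 4*3 + 1 = 13, q_1 = 4*1 + 0 = 4.
  i=2: a_2=1, p_2 = 1*13 + 3 = 16, q_2 = 1*4 + 1 = 5.
  i=3: a_3=1, p_3 = 1*16 + 13 = 29, q_3 = 1*5 + 4 = 9.
  i=4: a_4=1, p_4 = 1*29 + 16 = 45, q_4 = 1*9 + 5 = 14.
q_4 = 14 > 10, so the last convergent with denominator <= 10 is p_3/q_3 = 29/9.
The closest fraction with denominator <= 10 is either p_3/q_3 or the intermediate fraction (k*p_3 + p_2)/(k*q_3 + q_2) with the largest k >= 1 whose denominator stays <= 10; these approach x as k grows, and every other convergent or intermediate fraction in range is farther away.
Largest k: floor((10 - q_2)/q_3) = floor((10 - 5)/9) = 0.
Since k = 0, no intermediate fraction beyond p_3/q_3 has denominator <= 10, so the convergent 29/9 is the closest (its error is |209*9 - 29*65|/(65*9) = 4/585).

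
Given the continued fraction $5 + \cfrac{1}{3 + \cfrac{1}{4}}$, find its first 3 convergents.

5/1, 16/3, 69/13

Using the convergent recurrence p_i = a_i*p_{i-1} + p_{i-2}, q_i = a_i*q_{i-1} + q_{i-2} with p_{-2}=0, p_{-1}=1, q_{-2}=1, q_{-1}=0:
  i=0: a_0=5, p_0 = 5*1 + 0 = 5, q_0 = 5*0 + 1 = 1.
  i=1: a_1=3, p_1 = 3*5 + 1 = 16, q_1 = 3*1 + 0 = 3.
  i=2: a_2=4, p_2 = 4*16 + 5 = 69, q_2 = 4*3 + 1 = 13.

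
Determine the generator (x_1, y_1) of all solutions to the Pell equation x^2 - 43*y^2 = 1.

(x, y) = (3482, 531)

First expand sqrt(43) as a continued fraction. With x_i = (sqrt(43) + m_i)/d_i and (m_0, d_0) = (0, 1): a_0 = floor(sqrt(43)) = 6, since 6^2 = 36 <= 43 < 49 = 7^2.
Iterate m_{i+1} = d_i*a_i - m_i, d_{i+1} = (43 - m_{i+1}^2)/d_i, a_{i+1} = floor((a_0 + m_{i+1})/d_{i+1}):
  m_1 = 1*6 - 0 = 6, d_1 = (43 - 6^2)/1 = 7/1 = 7, a_1 = floor((6 + 6)/7) = 1.
  m_2 = 7*1 - 6 = 1, d_2 = (43 - 1^2)/7 = 42/7 = 6, a_2 = floor((6 + 1)/6) = 1.
  m_3 = 6*1 - 1 = 5, d_3 = (43 - 5^2)/6 = 18/6 = 3, a_3 = floor((6 + 5)/3) = 3.
  m_4 = 3*3 - 5 = 4, d_4 = (43 - 4^2)/3 = 27/3 = 9, a_4 = floor((6 + 4)/9) = 1.
  m_5 = 9*1 - 4 = 5, d_5 = (43 - 5^2)/9 = 18/9 = 2, a_5 = floor((6 + 5)/2) = 5.
  m_6 = 2*5 - 5 = 5, d_6 = (43 - 5^2)/2 = 18/2 = 9, a_6 = floor((6 + 5)/9) = 1.
  m_7 = 9*1 - 5 = 4, d_7 = (43 - 4^2)/9 = 27/9 = 3, a_7 = floor((6 + 4)/3) = 3.
  m_8 = 3*3 - 4 = 5, d_8 = (43 - 5^2)/3 = 18/3 = 6, a_8 = floor((6 + 5)/6) = 1.
  m_9 = 6*1 - 5 = 1, d_9 = (43 - 1^2)/6 = 42/6 = 7, a_9 = floor((6 + 1)/7) = 1.
  m_10 = 7*1 - 1 = 6, d_10 = (43 - 6^2)/7 = 7/7 = 1, a_10 = floor((6 + 6)/1) = 12.
  m_11 = 1*12 - 6 = 6, d_11 = (43 - 6^2)/1 = 7/1 = 7: (m_11, d_11) = (m_1, d_1) = (6, 7), so from here the quotients repeat a_1, ..., a_10; the period length is 10.
So sqrt(43) = [6; (1, 1, 3, 1, 5, 1, 3, 1, 1, 12)] with period length k = 10.
k is even, so the fundamental solution of x^2 - 43y^2 = 1 is (p_{k-1}, q_{k-1}) = (p_9, q_9); compute convergents through index 9.
Convergents (p_i = a_i*p_{i-1} + p_{i-2}, q_i = a_i*q_{i-1} + q_{i-2} with p_{-2}=0, p_{-1}=1, q_{-2}=1, q_{-1}=0):
  i=0: a_0=6, p_0 = 6*1 + 0 = 6, q_0 = 6*0 + 1 = 1.
  i=1: a_1=1, p_1 = 1*6 + 1 = 7, q_1 = 1*1 + 0 = 1.
  i=2: a_2=1, p_2 = 1*7 + 6 = 13, q_2 = 1*1 + 1 = 2.
  i=3: a_3=3, p_3 = 3*13 + 7 = 46, q_3 = 3*2 + 1 = 7.
  i=4: a_4=1, p_4 = 1*46 + 13 = 59, q_4 = 1*7 + 2 = 9.
  i=5: a_5=5, p_5 = 5*59 + 46 = 341, q_5 = 5*9 + 7 = 52.
  i=6: a_6=1, p_6 = 1*341 + 59 = 400, q_6 = 1*52 + 9 = 61.
  i=7: a_7=3, p_7 = 3*400 + 341 = 1541, q_7 = 3*61 + 52 = 235.
  i=8: a_8=1, p_8 = 1*1541 + 400 = 1941, q_8 = 1*235 + 61 = 296.
  i=9: a_9=1, p_9 = 1*1941 + 1541 = 3482, q_9 = 1*296 + 235 = 531.
Check: 3482^2 - 43*531^2 = 12124324 - 12124323 = 1, so (x, y) = (3482, 531) solves the equation, and by the theorem it is the least positive solution.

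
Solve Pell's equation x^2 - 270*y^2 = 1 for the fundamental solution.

First expand sqrt(270) as a continued fraction. With x_i = (sqrt(270) + m_i)/d_i and (m_0, d_0) = (0, 1): a_0 = floor(sqrt(270)) = 16, since 16^2 = 256 <= 270 < 289 = 17^2.
Iterate m_{i+1} = d_i*a_i - m_i, d_{i+1} = (270 - m_{i+1}^2)/d_i, a_{i+1} = floor((a_0 + m_{i+1})/d_{i+1}):
  m_1 = 1*16 - 0 = 16, d_1 = (270 - 16^2)/1 = 14/1 = 14, a_1 = floor((16 + 16)/14) = 2.
  m_2 = 14*2 - 16 = 12, d_2 = (270 - 12^2)/14 = 126/14 = 9, a_2 = floor((16 + 12)/9) = 3.
  m_3 = 9*3 - 12 = 15, d_3 = (270 - 15^2)/9 = 45/9 = 5, a_3 = floor((16 + 15)/5) = 6.
  m_4 = 5*6 - 15 = 15, d_4 = (270 - 15^2)/5 = 45/5 = 9, a_4 = floor((16 + 15)/9) = 3.
  m_5 = 9*3 - 15 = 12, d_5 = (270 - 12^2)/9 = 126/9 = 14, a_5 = floor((16 + 12)/14) = 2.
  m_6 = 14*2 - 12 = 16, d_6 = (270 - 16^2)/14 = 14/14 = 1, a_6 = floor((16 + 16)/1) = 32.
  m_7 = 1*32 - 16 = 16, d_7 = (270 - 16^2)/1 = 14/1 = 14: (m_7, d_7) = (m_1, d_1) = (16, 14), so from here the quotients repeat a_1, ..., a_6; the period length is 6.
So sqrt(270) = [16; (2, 3, 6, 3, 2, 32)] with period length k = 6.
k is even, so the fundamental solution of x^2 - 270y^2 = 1 is (p_{k-1}, q_{k-1}) = (p_5, q_5); compute convergents through index 5.
Convergents (p_i = a_i*p_{i-1} + p_{i-2}, q_i = a_i*q_{i-1} + q_{i-2} with p_{-2}=0, p_{-1}=1, q_{-2}=1, q_{-1}=0):
  i=0: a_0=16, p_0 = 16*1 + 0 = 16, q_0 = 16*0 + 1 = 1.
  i=1: a_1=2, p_1 = 2*16 + 1 = 33, q_1 = 2*1 + 0 = 2.
  i=2: a_2=3, p_2 = 3*33 + 16 = 115, q_2 = 3*2 + 1 = 7.
  i=3: a_3=6, p_3 = 6*115 + 33 = 723, q_3 = 6*7 + 2 = 44.
  i=4: a_4=3, p_4 = 3*723 + 115 = 2284, q_4 = 3*44 + 7 = 139.
  i=5: a_5=2, p_5 = 2*2284 + 723 = 5291, q_5 = 2*139 + 44 = 322.
Check: 5291^2 - 270*322^2 = 27994681 - 27994680 = 1, so (x, y) = (5291, 322) solves the equation, and by the theorem it is the least positive solution.

(x, y) = (5291, 322)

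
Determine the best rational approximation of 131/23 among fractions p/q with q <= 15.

Expand x = 131/23 as a continued fraction with the Euclidean algorithm:
  131 = 5*23 + 16, so a_0 = 5.
  23 = 1*16 + 7, so a_1 = 1.
  16 = 2*7 + 2, so a_2 = 2.
  7 = 3*2 + 1, so a_3 = 3.
  2 = 2*1 + 0, so a_4 = 2.
so x = [5; 1, 2, 3, 2].
Convergents (p_i = a_i*p_{i-1} + p_{i-2}, q_i = a_i*q_{i-1} + q_{i-2} with p_{-2}=0, p_{-1}=1, q_{-2}=1, q_{-1}=0), until the denominator exceeds 15:
  i=0: a_0=5, p_0 = 5*1 + 0 = 5, q_0 = 5*0 + 1 = 1.
  i=1: a_1=1, p_1 = 1*5 + 1 = 6, q_1 = 1*1 + 0 = 1.
  i=2: a_2=2, p_2 = 2*6 + 5 = 17, q_2 = 2*1 + 1 = 3.
  i=3: a_3=3, p_3 = 3*17 + 6 = 57, q_3 = 3*3 + 1 = 10.
  i=4: a_4=2, p_4 = 2*57 + 17 = 131, q_4 = 2*10 + 3 = 23.
q_4 = 23 > 15, so the last convergent with denominator <= 15 is p_3/q_3 = 57/10.
The closest fraction with denominator <= 15 is either p_3/q_3 or the intermediate fraction (k*p_3 + p_2)/(k*q_3 + q_2) with the largest k >= 1 whose denominator stays <= 15; these approach x as k grows, and every other convergent or intermediate fraction in range is farther away.
Largest k: floor((15 - q_2)/q_3) = floor((15 - 3)/10) = 1.
That gives (1*57 + 17)/(1*10 + 3) = 74/13.
Compare the errors: |x - 57/10| = |131*10 - 57*23|/(23*10) = 1/230, and |x - 74/13| = |131*13 - 74*23|/(23*13) = 1/299.
Cross-multiplying, 1*230 = 230 < 299 = 1*299, so 1/299 is smaller: the intermediate fraction 74/13 is closer to x than 57/10.

74/13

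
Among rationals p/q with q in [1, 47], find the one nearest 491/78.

277/44

Expand x = 491/78 as a continued fraction with the Euclidean algorithm:
  491 = 6*78 + 23, so a_0 = 6.
  78 = 3*23 + 9, so a_1 = 3.
  23 = 2*9 + 5, so a_2 = 2.
  9 = 1*5 + 4, so a_3 = 1.
  5 = 1*4 + 1, so a_4 = 1.
  4 = 4*1 + 0, so a_5 = 4.
so x = [6; 3, 2, 1, 1, 4].
Convergents (p_i = a_i*p_{i-1} + p_{i-2}, q_i = a_i*q_{i-1} + q_{i-2} with p_{-2}=0, p_{-1}=1, q_{-2}=1, q_{-1}=0), until the denominator exceeds 47:
  i=0: a_0=6, p_0 = 6*1 + 0 = 6, q_0 = 6*0 + 1 = 1.
  i=1: a_1=3, p_1 = 3*6 + 1 = 19, q_1 = 3*1 + 0 = 3.
  i=2: a_2=2, p_2 = 2*19 + 6 = 44, q_2 = 2*3 + 1 = 7.
  i=3: a_3=1, p_3 = 1*44 + 19 = 63, q_3 = 1*7 + 3 = 10.
  i=4: a_4=1, p_4 = 1*63 + 44 = 107, q_4 = 1*10 + 7 = 17.
  i=5: a_5=4, p_5 = 4*107 + 63 = 491, q_5 = 4*17 + 10 = 78.
q_5 = 78 > 47, so the last convergent with denominator <= 47 is p_4/q_4 = 107/17.
The closest fraction with denominator <= 47 is either p_4/q_4 or the intermediate fraction (k*p_4 + p_3)/(k*q_4 + q_3) with the largest k >= 1 whose denominator stays <= 47; these approach x as k grows, and every other convergent or intermediate fraction in range is farther away.
Largest k: floor((47 - q_3)/q_4) = floor((47 - 10)/17) = 2.
That gives (2*107 + 63)/(2*17 + 10) = 277/44.
Compare the errors: |x - 107/17| = |491*17 - 107*78|/(78*17) = 1/1326, and |x - 277/44| = |491*44 - 277*78|/(78*44) = 2/3432.
Cross-multiplying, 2*1326 = 2652 < 3432 = 1*3432, so 2/3432 is smaller: the intermediate fraction 277/44 is closer to x than 107/17.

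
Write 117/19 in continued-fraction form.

[6; 6, 3]

Run the Euclidean algorithm on 117 and 19; the successive quotients are the partial quotients a_0, a_1, ... (each step inverts the fractional part left over by the previous one):
  117 = 6*19 + 3, so a_0 = 6.
  19 = 6*3 + 1, so a_1 = 6.
  3 = 3*1 + 0, so a_2 = 3.
The remainder reaches 0 after 3 divisions, so the expansion has 3 partial quotients, read off in order.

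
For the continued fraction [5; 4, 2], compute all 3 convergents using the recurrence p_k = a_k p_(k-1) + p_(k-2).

Using the convergent recurrence p_i = a_i*p_{i-1} + p_{i-2}, q_i = a_i*q_{i-1} + q_{i-2} with p_{-2}=0, p_{-1}=1, q_{-2}=1, q_{-1}=0:
  i=0: a_0=5, p_0 = 5*1 + 0 = 5, q_0 = 5*0 + 1 = 1.
  i=1: a_1=4, p_1 = 4*5 + 1 = 21, q_1 = 4*1 + 0 = 4.
  i=2: a_2=2, p_2 = 2*21 + 5 = 47, q_2 = 2*4 + 1 = 9.

5/1, 21/4, 47/9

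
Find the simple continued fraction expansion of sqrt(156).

Write x_i = (sqrt(156) + m_i)/d_i with (m_0, d_0) = (0, 1). a_0 = floor(sqrt(156)) = 12, since 12^2 = 144 <= 156 < 169 = 13^2.
Iterate m_{i+1} = d_i*a_i - m_i, d_{i+1} = (156 - m_{i+1}^2)/d_i, a_{i+1} = floor((a_0 + m_{i+1})/d_{i+1}):
  m_1 = 1*12 - 0 = 12, d_1 = (156 - 12^2)/1 = 12/1 = 12, a_1 = floor((12 + 12)/12) = 2.
  m_2 = 12*2 - 12 = 12, d_2 = (156 - 12^2)/12 = 12/12 = 1, a_2 = floor((12 + 12)/1) = 24.
  m_3 = 1*24 - 12 = 12, d_3 = (156 - 12^2)/1 = 12/1 = 12: (m_3, d_3) = (m_1, d_1) = (12, 12), so from here the quotients repeat a_1, a_2; the period length is 2.
Hence the expansion of sqrt(156) is a_0 = 12 followed by the repeating block 2, 24 (period 2).

[12; (2, 24)]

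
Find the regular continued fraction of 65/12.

[5; 2, 2, 2]

Run the Euclidean algorithm on 65 and 12; the successive quotients are the partial quotients a_0, a_1, ... (each step inverts the fractional part left over by the previous one):
  65 = 5*12 + 5, so a_0 = 5.
  12 = 2*5 + 2, so a_1 = 2.
  5 = 2*2 + 1, so a_2 = 2.
  2 = 2*1 + 0, so a_3 = 2.
The remainder reaches 0 after 4 divisions, so the expansion has 4 partial quotients, read off in order.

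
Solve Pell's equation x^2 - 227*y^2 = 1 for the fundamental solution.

(x, y) = (226, 15)

First expand sqrt(227) as a continued fraction. With x_i = (sqrt(227) + m_i)/d_i and (m_0, d_0) = (0, 1): a_0 = floor(sqrt(227)) = 15, since 15^2 = 225 <= 227 < 256 = 16^2.
Iterate m_{i+1} = d_i*a_i - m_i, d_{i+1} = (227 - m_{i+1}^2)/d_i, a_{i+1} = floor((a_0 + m_{i+1})/d_{i+1}):
  m_1 = 1*15 - 0 = 15, d_1 = (227 - 15^2)/1 = 2/1 = 2, a_1 = floor((15 + 15)/2) = 15.
  m_2 = 2*15 - 15 = 15, d_2 = (227 - 15^2)/2 = 2/2 = 1, a_2 = floor((15 + 15)/1) = 30.
  m_3 = 1*30 - 15 = 15, d_3 = (227 - 15^2)/1 = 2/1 = 2: (m_3, d_3) = (m_1, d_1) = (15, 2), so from here the quotients repeat a_1, a_2; the period length is 2.
So sqrt(227) = [15; (15, 30)] with period length k = 2.
k is even, so the fundamental solution of x^2 - 227y^2 = 1 is (p_{k-1}, q_{k-1}) = (p_1, q_1); compute convergents through index 1.
Convergents (p_i = a_i*p_{i-1} + p_{i-2}, q_i = a_i*q_{i-1} + q_{i-2} with p_{-2}=0, p_{-1}=1, q_{-2}=1, q_{-1}=0):
  i=0: a_0=15, p_0 = 15*1 + 0 = 15, q_0 = 15*0 + 1 = 1.
  i=1: a_1=15, p_1 = 15*15 + 1 = 226, q_1 = 15*1 + 0 = 15.
Check: 226^2 - 227*15^2 = 51076 - 51075 = 1, so (x, y) = (226, 15) solves the equation, and by the theorem it is the least positive solution.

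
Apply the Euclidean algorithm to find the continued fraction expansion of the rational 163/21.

Run the Euclidean algorithm on 163 and 21; the successive quotients are the partial quotients a_0, a_1, ... (each step inverts the fractional part left over by the previous one):
  163 = 7*21 + 16, so a_0 = 7.
  21 = 1*16 + 5, so a_1 = 1.
  16 = 3*5 + 1, so a_2 = 3.
  5 = 5*1 + 0, so a_3 = 5.
The remainder reaches 0 after 4 divisions, so the expansion has 4 partial quotients, read off in order.

[7; 1, 3, 5]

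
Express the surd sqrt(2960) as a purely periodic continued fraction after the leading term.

Write x_i = (sqrt(2960) + m_i)/d_i with (m_0, d_0) = (0, 1). a_0 = floor(sqrt(2960)) = 54, since 54^2 = 2916 <= 2960 < 3025 = 55^2.
Iterate m_{i+1} = d_i*a_i - m_i, d_{i+1} = (2960 - m_{i+1}^2)/d_i, a_{i+1} = floor((a_0 + m_{i+1})/d_{i+1}):
  m_1 = 1*54 - 0 = 54, d_1 = (2960 - 54^2)/1 = 44/1 = 44, a_1 = floor((54 + 54)/44) = 2.
  m_2 = 44*2 - 54 = 34, d_2 = (2960 - 34^2)/44 = 1804/44 = 41, a_2 = floor((54 + 34)/41) = 2.
  m_3 = 41*2 - 34 = 48, d_3 = (2960 - 48^2)/41 = 656/41 = 16, a_3 = floor((54 + 48)/16) = 6.
  m_4 = 16*6 - 48 = 48, d_4 = (2960 - 48^2)/16 = 656/16 = 41, a_4 = floor((54 + 48)/41) = 2.
  m_5 = 41*2 - 48 = 34, d_5 = (2960 - 34^2)/41 = 1804/41 = 44, a_5 = floor((54 + 34)/44) = 2.
  m_6 = 44*2 - 34 = 54, d_6 = (2960 - 54^2)/44 = 44/44 = 1, a_6 = floor((54 + 54)/1) = 108.
  m_7 = 1*108 - 54 = 54, d_7 = (2960 - 54^2)/1 = 44/1 = 44: (m_7, d_7) = (m_1, d_1) = (54, 44), so from here the quotients repeat a_1, ..., a_6; the period length is 6.
Hence the expansion of sqrt(2960) is a_0 = 54 followed by the repeating block 2, 2, 6, 2, 2, 108 (period 6).

[54; (2, 2, 6, 2, 2, 108)]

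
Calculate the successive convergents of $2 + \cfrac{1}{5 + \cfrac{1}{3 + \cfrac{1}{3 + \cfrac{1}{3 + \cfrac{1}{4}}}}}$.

Using the convergent recurrence p_i = a_i*p_{i-1} + p_{i-2}, q_i = a_i*q_{i-1} + q_{i-2} with p_{-2}=0, p_{-1}=1, q_{-2}=1, q_{-1}=0:
  i=0: a_0=2, p_0 = 2*1 + 0 = 2, q_0 = 2*0 + 1 = 1.
  i=1: a_1=5, p_1 = 5*2 + 1 = 11, q_1 = 5*1 + 0 = 5.
  i=2: a_2=3, p_2 = 3*11 + 2 = 35, q_2 = 3*5 + 1 = 16.
  i=3: a_3=3, p_3 = 3*35 + 11 = 116, q_3 = 3*16 + 5 = 53.
  i=4: a_4=3, p_4 = 3*116 + 35 = 383, q_4 = 3*53 + 16 = 175.
  i=5: a_5=4, p_5 = 4*383 + 116 = 1648, q_5 = 4*175 + 53 = 753.

2/1, 11/5, 35/16, 116/53, 383/175, 1648/753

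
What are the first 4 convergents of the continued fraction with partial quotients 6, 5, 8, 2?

6/1, 31/5, 254/41, 539/87

Using the convergent recurrence p_i = a_i*p_{i-1} + p_{i-2}, q_i = a_i*q_{i-1} + q_{i-2} with p_{-2}=0, p_{-1}=1, q_{-2}=1, q_{-1}=0:
  i=0: a_0=6, p_0 = 6*1 + 0 = 6, q_0 = 6*0 + 1 = 1.
  i=1: a_1=5, p_1 = 5*6 + 1 = 31, q_1 = 5*1 + 0 = 5.
  i=2: a_2=8, p_2 = 8*31 + 6 = 254, q_2 = 8*5 + 1 = 41.
  i=3: a_3=2, p_3 = 2*254 + 31 = 539, q_3 = 2*41 + 5 = 87.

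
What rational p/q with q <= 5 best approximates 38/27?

Expand x = 38/27 as a continued fraction with the Euclidean algorithm:
  38 = 1*27 + 11, so a_0 = 1.
  27 = 2*11 + 5, so a_1 = 2.
  11 = 2*5 + 1, so a_2 = 2.
  5 = 5*1 + 0, so a_3 = 5.
so x = [1; 2, 2, 5].
Convergents (p_i = a_i*p_{i-1} + p_{i-2}, q_i = a_i*q_{i-1} + q_{i-2} with p_{-2}=0, p_{-1}=1, q_{-2}=1, q_{-1}=0), until the denominator exceeds 5:
  i=0: a_0=1, p_0 = 1*1 + 0 = 1, q_0 = 1*0 + 1 = 1.
  i=1: a_1=2, p_1 = 2*1 + 1 = 3, q_1 = 2*1 + 0 = 2.
  i=2: a_2=2, p_2 = 2*3 + 1 = 7, q_2 = 2*2 + 1 = 5.
  i=3: a_3=5, p_3 = 5*7 + 3 = 38, q_3 = 5*5 + 2 = 27.
q_3 = 27 > 5, so the last convergent with denominator <= 5 is p_2/q_2 = 7/5.
The closest fraction with denominator <= 5 is either p_2/q_2 or the intermediate fraction (k*p_2 + p_1)/(k*q_2 + q_1) with the largest k >= 1 whose denominator stays <= 5; these approach x as k grows, and every other convergent or intermediate fraction in range is farther away.
Largest k: floor((5 - q_1)/q_2) = floor((5 - 2)/5) = 0.
Since k = 0, no intermediate fraction beyond p_2/q_2 has denominator <= 5, so the convergent 7/5 is the closest (its error is |38*5 - 7*27|/(27*5) = 1/135).

7/5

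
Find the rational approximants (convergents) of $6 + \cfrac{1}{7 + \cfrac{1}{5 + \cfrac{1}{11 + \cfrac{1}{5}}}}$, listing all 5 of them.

Using the convergent recurrence p_i = a_i*p_{i-1} + p_{i-2}, q_i = a_i*q_{i-1} + q_{i-2} with p_{-2}=0, p_{-1}=1, q_{-2}=1, q_{-1}=0:
  i=0: a_0=6, p_0 = 6*1 + 0 = 6, q_0 = 6*0 + 1 = 1.
  i=1: a_1=7, p_1 = 7*6 + 1 = 43, q_1 = 7*1 + 0 = 7.
  i=2: a_2=5, p_2 = 5*43 + 6 = 221, q_2 = 5*7 + 1 = 36.
  i=3: a_3=11, p_3 = 11*221 + 43 = 2474, q_3 = 11*36 + 7 = 403.
  i=4: a_4=5, p_4 = 5*2474 + 221 = 12591, q_4 = 5*403 + 36 = 2051.

6/1, 43/7, 221/36, 2474/403, 12591/2051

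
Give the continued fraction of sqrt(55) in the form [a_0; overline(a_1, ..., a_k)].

[7; overline(2, 2, 2, 14)]

Write x_i = (sqrt(55) + m_i)/d_i with (m_0, d_0) = (0, 1). a_0 = floor(sqrt(55)) = 7, since 7^2 = 49 <= 55 < 64 = 8^2.
Iterate m_{i+1} = d_i*a_i - m_i, d_{i+1} = (55 - m_{i+1}^2)/d_i, a_{i+1} = floor((a_0 + m_{i+1})/d_{i+1}):
  m_1 = 1*7 - 0 = 7, d_1 = (55 - 7^2)/1 = 6/1 = 6, a_1 = floor((7 + 7)/6) = 2.
  m_2 = 6*2 - 7 = 5, d_2 = (55 - 5^2)/6 = 30/6 = 5, a_2 = floor((7 + 5)/5) = 2.
  m_3 = 5*2 - 5 = 5, d_3 = (55 - 5^2)/5 = 30/5 = 6, a_3 = floor((7 + 5)/6) = 2.
  m_4 = 6*2 - 5 = 7, d_4 = (55 - 7^2)/6 = 6/6 = 1, a_4 = floor((7 + 7)/1) = 14.
  m_5 = 1*14 - 7 = 7, d_5 = (55 - 7^2)/1 = 6/1 = 6: (m_5, d_5) = (m_1, d_1) = (7, 6), so from here the quotients repeat a_1, ..., a_4; the period length is 4.
Hence the expansion of sqrt(55) is a_0 = 7 followed by the repeating block 2, 2, 2, 14 (period 4).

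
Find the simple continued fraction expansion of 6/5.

Run the Euclidean algorithm on 6 and 5; the successive quotients are the partial quotients a_0, a_1, ... (each step inverts the fractional part left over by the previous one):
  6 = 1*5 + 1, so a_0 = 1.
  5 = 5*1 + 0, so a_1 = 5.
The remainder reaches 0 after 2 divisions, so the expansion has 2 partial quotients, read off in order.

[1; 5]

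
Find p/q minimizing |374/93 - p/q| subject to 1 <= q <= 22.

Expand x = 374/93 as a continued fraction with the Euclidean algorithm:
  374 = 4*93 + 2, so a_0 = 4.
  93 = 46*2 + 1, so a_1 = 46.
  2 = 2*1 + 0, so a_2 = 2.
so x = [4; 46, 2].
Convergents (p_i = a_i*p_{i-1} + p_{i-2}, q_i = a_i*q_{i-1} + q_{i-2} with p_{-2}=0, p_{-1}=1, q_{-2}=1, q_{-1}=0), until the denominator exceeds 22:
  i=0: a_0=4, p_0 = 4*1 + 0 = 4, q_0 = 4*0 + 1 = 1.
  i=1: a_1=46, p_1 = 46*4 + 1 = 185, q_1 = 46*1 + 0 = 46.
q_1 = 46 > 22, so the last convergent with denominator <= 22 is p_0/q_0 = 4/1.
The closest fraction with denominator <= 22 is either p_0/q_0 or the intermediate fraction (k*p_0 + p_{-1})/(k*q_0 + q_{-1}) with the largest k >= 1 whose denominator stays <= 22; these approach x as k grows, and every other convergent or intermediate fraction in range is farther away.
Largest k: floor((22 - q_{-1})/q_0) = floor((22 - 0)/1) = 22 (using the seeds p_{-1} = 1, q_{-1} = 0).
That gives (22*4 + 1)/(22*1 + 0) = 89/22.
Compare the errors: |x - 4/1| = |374*1 - 4*93|/(93*1) = 2/93, and |x - 89/22| = |374*22 - 89*93|/(93*22) = 49/2046.
Cross-multiplying, 2*2046 = 4092 < 4557 = 49*93, so 2/93 is smaller: the convergent 4/1 is closer to x than 89/22.

4/1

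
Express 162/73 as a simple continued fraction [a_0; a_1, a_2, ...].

Run the Euclidean algorithm on 162 and 73; the successive quotients are the partial quotients a_0, a_1, ... (each step inverts the fractional part left over by the previous one):
  162 = 2*73 + 16, so a_0 = 2.
  73 = 4*16 + 9, so a_1 = 4.
  16 = 1*9 + 7, so a_2 = 1.
  9 = 1*7 + 2, so a_3 = 1.
  7 = 3*2 + 1, so a_4 = 3.
  2 = 2*1 + 0, so a_5 = 2.
The remainder reaches 0 after 6 divisions, so the expansion has 6 partial quotients, read off in order.

[2; 4, 1, 1, 3, 2]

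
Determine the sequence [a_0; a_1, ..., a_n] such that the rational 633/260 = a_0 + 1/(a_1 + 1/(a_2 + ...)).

Run the Euclidean algorithm on 633 and 260; the successive quotients are the partial quotients a_0, a_1, ... (each step inverts the fractional part left over by the previous one):
  633 = 2*260 + 113, so a_0 = 2.
  260 = 2*113 + 34, so a_1 = 2.
  113 = 3*34 + 11, so a_2 = 3.
  34 = 3*11 + 1, so a_3 = 3.
  11 = 11*1 + 0, so a_4 = 11.
The remainder reaches 0 after 5 divisions, so the expansion has 5 partial quotients, read off in order.

[2; 2, 3, 3, 11]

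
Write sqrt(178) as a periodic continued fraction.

Write x_i = (sqrt(178) + m_i)/d_i with (m_0, d_0) = (0, 1). a_0 = floor(sqrt(178)) = 13, since 13^2 = 169 <= 178 < 196 = 14^2.
Iterate m_{i+1} = d_i*a_i - m_i, d_{i+1} = (178 - m_{i+1}^2)/d_i, a_{i+1} = floor((a_0 + m_{i+1})/d_{i+1}):
  m_1 = 1*13 - 0 = 13, d_1 = (178 - 13^2)/1 = 9/1 = 9, a_1 = floor((13 + 13)/9) = 2.
  m_2 = 9*2 - 13 = 5, d_2 = (178 - 5^2)/9 = 153/9 = 17, a_2 = floor((13 + 5)/17) = 1.
  m_3 = 17*1 - 5 = 12, d_3 = (178 - 12^2)/17 = 34/17 = 2, a_3 = floor((13 + 12)/2) = 12.
  m_4 = 2*12 - 12 = 12, d_4 = (178 - 12^2)/2 = 34/2 = 17, a_4 = floor((13 + 12)/17) = 1.
  m_5 = 17*1 - 12 = 5, d_5 = (178 - 5^2)/17 = 153/17 = 9, a_5 = floor((13 + 5)/9) = 2.
  m_6 = 9*2 - 5 = 13, d_6 = (178 - 13^2)/9 = 9/9 = 1, a_6 = floor((13 + 13)/1) = 26.
  m_7 = 1*26 - 13 = 13, d_7 = (178 - 13^2)/1 = 9/1 = 9: (m_7, d_7) = (m_1, d_1) = (13, 9), so from here the quotients repeat a_1, ..., a_6; the period length is 6.
Hence the expansion of sqrt(178) is a_0 = 13 followed by the repeating block 2, 1, 12, 1, 2, 26 (period 6).

[13; (2, 1, 12, 1, 2, 26)]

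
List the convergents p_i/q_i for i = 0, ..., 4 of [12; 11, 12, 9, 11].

12/1, 133/11, 1608/133, 14605/1208, 162263/13421

Using the convergent recurrence p_i = a_i*p_{i-1} + p_{i-2}, q_i = a_i*q_{i-1} + q_{i-2} with p_{-2}=0, p_{-1}=1, q_{-2}=1, q_{-1}=0:
  i=0: a_0=12, p_0 = 12*1 + 0 = 12, q_0 = 12*0 + 1 = 1.
  i=1: a_1=11, p_1 = 11*12 + 1 = 133, q_1 = 11*1 + 0 = 11.
  i=2: a_2=12, p_2 = 12*133 + 12 = 1608, q_2 = 12*11 + 1 = 133.
  i=3: a_3=9, p_3 = 9*1608 + 133 = 14605, q_3 = 9*133 + 11 = 1208.
  i=4: a_4=11, p_4 = 11*14605 + 1608 = 162263, q_4 = 11*1208 + 133 = 13421.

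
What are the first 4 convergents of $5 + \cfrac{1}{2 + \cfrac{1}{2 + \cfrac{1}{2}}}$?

5/1, 11/2, 27/5, 65/12

Using the convergent recurrence p_i = a_i*p_{i-1} + p_{i-2}, q_i = a_i*q_{i-1} + q_{i-2} with p_{-2}=0, p_{-1}=1, q_{-2}=1, q_{-1}=0:
  i=0: a_0=5, p_0 = 5*1 + 0 = 5, q_0 = 5*0 + 1 = 1.
  i=1: a_1=2, p_1 = 2*5 + 1 = 11, q_1 = 2*1 + 0 = 2.
  i=2: a_2=2, p_2 = 2*11 + 5 = 27, q_2 = 2*2 + 1 = 5.
  i=3: a_3=2, p_3 = 2*27 + 11 = 65, q_3 = 2*5 + 2 = 12.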